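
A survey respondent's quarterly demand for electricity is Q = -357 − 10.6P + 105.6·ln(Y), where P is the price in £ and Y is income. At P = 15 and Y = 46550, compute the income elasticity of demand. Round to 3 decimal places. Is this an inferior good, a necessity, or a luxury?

0.171 (necessity)

At P = 15, Y = 46550: Q = 619.019.
Holding P constant, ∂Q/∂Y = 105.6/Y = 0.00226853.
η_Y = (∂Q/∂Y)·(Y/Q) = 0.00226853 × (46550/619.019) = 0.171.
Since 0 < η < 1, this is a necessity.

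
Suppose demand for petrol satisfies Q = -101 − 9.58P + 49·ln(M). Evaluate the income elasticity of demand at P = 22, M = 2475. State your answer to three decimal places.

At P = 22, M = 2475: Q = 71.126.
Holding P constant, ∂Q/∂M = 49/M = 0.019798.
η_M = (∂Q/∂M)·(M/Q) = 0.019798 × (2475/71.126) = 0.689.

0.689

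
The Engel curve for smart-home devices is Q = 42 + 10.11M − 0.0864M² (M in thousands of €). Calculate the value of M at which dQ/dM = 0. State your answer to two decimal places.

dQ/dM = 10.11 − 0.1728M.
The good is inferior where dQ/dM < 0. Setting dQ/dM = 0 gives M = 10.11 / 0.1728 = 58.51.

58.51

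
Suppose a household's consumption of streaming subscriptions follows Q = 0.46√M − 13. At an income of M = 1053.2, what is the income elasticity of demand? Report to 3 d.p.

At M = 1053.2: Q = 1.928.
dQ/dM = 0.46/(2√M) = 0.00708716 at this income.
η = (dQ/dM)·(M/Q) = 0.00708716 × (1053.2/1.928) = 3.871.

3.871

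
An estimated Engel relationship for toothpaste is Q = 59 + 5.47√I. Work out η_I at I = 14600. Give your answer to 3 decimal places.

At I = 14600: Q = 719.943.
dQ/dI = 5.47/(2√I) = 0.022635 at this income.
η = (dQ/dI)·(I/Q) = 0.022635 × (14600/719.943) = 0.459.

0.459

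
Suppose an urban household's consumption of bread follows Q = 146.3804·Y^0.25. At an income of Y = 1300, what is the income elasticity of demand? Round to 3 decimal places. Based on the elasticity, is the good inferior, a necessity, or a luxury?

0.250 (necessity)

For Q = A·Y^β the income elasticity is constant and equal to β.
Here β = 0.25, so η = 0.250.
Since 0 < η < 1, the good is a necessity.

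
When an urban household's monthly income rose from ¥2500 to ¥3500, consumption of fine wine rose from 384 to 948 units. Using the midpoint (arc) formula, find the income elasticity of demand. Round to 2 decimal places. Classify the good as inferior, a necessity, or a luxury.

2.54 (luxury)

ΔQ = 948 − 384 = 564; midpoint Q̄ = (384 + 948)/2 = 666.
ΔI = 3500 − 2500 = 1000; midpoint Ī = (2500 + 3500)/2 = 3000.
η = (ΔQ/Q̄) ÷ (ΔI/Ī) = (564/666) ÷ (1000/3000) = 2.54.
η > 1 ⇒ luxury.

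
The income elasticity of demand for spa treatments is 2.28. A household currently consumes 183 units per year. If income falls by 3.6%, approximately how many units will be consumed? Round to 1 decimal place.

%ΔQ ≈ η × %ΔI = 2.28 × (-3.6%) = -8.208%.
New Q ≈ 183 × (1 − 0.08208) = 168.0.

168.0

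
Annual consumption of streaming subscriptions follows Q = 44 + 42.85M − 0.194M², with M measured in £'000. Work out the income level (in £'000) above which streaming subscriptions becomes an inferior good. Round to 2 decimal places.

dQ/dM = 42.85 − 0.388M.
The good is inferior where dQ/dM < 0. Setting dQ/dM = 0 gives M = 42.85 / 0.388 = 110.44.

110.44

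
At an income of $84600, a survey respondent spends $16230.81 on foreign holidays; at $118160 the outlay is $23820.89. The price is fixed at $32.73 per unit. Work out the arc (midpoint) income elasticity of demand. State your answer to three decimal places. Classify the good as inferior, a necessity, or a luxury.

With a constant price, Q₁ = 16230.81/32.73 = 495.900 and Q₂ = 23820.89/32.73 = 727.800 (equivalently, work directly with expenditure since P cancels).
Midpoint %ΔQ = (23820.89 − 16230.81)/20025.85 = 0.37901; midpoint %ΔI = (118160 − 84600)/101380 = 0.33103.
η = 0.37901 / 0.33103 = 1.145.
η > 1 ⇒ luxury.

1.145 (luxury)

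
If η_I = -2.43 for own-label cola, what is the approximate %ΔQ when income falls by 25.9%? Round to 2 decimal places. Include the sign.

%ΔQ ≈ η × %ΔI = -2.43 × (-25.9%) = 62.94%.

62.94%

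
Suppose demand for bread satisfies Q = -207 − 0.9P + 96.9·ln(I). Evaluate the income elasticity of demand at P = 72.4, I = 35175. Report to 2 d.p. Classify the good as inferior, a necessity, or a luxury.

At P = 72.4, I = 35175: Q = 742.198.
Holding P constant, ∂Q/∂I = 96.9/I = 0.0027548.
η_I = (∂Q/∂I)·(I/Q) = 0.0027548 × (35175/742.198) = 0.13.
Since 0 < η < 1, this is a necessity.

0.13 (necessity)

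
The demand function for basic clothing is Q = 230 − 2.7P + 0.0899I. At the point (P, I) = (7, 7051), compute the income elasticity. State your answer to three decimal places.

0.750

At P = 7, I = 7051: Q = 844.985.
Holding P constant, ∂Q/∂I = 0.0899.
η_I = (∂Q/∂I)·(I/Q) = 0.0899 × (7051/844.985) = 0.750.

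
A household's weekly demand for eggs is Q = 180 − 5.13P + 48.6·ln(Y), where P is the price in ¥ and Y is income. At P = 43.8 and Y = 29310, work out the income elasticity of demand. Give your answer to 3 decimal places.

0.107

At P = 43.8, Y = 29310: Q = 455.190.
Holding P constant, ∂Q/∂Y = 48.6/Y = 0.00165814.
η_Y = (∂Q/∂Y)·(Y/Q) = 0.00165814 × (29310/455.190) = 0.107.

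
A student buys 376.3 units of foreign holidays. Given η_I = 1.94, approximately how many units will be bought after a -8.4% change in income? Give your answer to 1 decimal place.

%ΔQ ≈ η × %ΔI = 1.94 × (-8.4%) = -16.296%.
New Q ≈ 376.3 × (1 − 0.16296) = 315.0.

315.0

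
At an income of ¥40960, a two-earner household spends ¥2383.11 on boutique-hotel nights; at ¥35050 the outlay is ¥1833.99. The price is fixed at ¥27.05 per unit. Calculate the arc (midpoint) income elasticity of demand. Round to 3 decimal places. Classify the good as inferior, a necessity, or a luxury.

With a constant price, Q₁ = 2383.11/27.05 = 88.100 and Q₂ = 1833.99/27.05 = 67.800 (equivalently, work directly with expenditure since P cancels).
Midpoint %ΔQ = (1833.99 − 2383.11)/2108.55 = -0.26043; midpoint %ΔI = (35050 − 40960)/38005 = -0.15551.
η = -0.26043 / -0.15551 = 1.675.
η > 1 ⇒ luxury.

1.675 (luxury)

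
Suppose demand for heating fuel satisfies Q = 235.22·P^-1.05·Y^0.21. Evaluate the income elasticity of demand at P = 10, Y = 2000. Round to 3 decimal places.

0.210

For a multiplicative demand Q = A·P^α·Y^β, the income elasticity is β everywhere.
Here β = 0.21, so η = 0.210.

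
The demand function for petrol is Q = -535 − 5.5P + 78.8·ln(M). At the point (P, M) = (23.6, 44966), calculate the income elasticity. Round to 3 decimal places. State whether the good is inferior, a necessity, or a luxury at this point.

0.439 (necessity)

At P = 23.6, M = 44966: Q = 179.437.
Holding P constant, ∂Q/∂M = 78.8/M = 0.00175244.
η_M = (∂Q/∂M)·(M/Q) = 0.00175244 × (44966/179.437) = 0.439.
Since 0 < η < 1, this is a necessity.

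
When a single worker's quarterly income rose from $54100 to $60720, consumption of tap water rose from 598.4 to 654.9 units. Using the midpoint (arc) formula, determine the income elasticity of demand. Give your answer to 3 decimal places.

ΔQ = 654.9 − 598.4 = 56.5; midpoint Q̄ = (598.4 + 654.9)/2 = 626.65.
ΔI = 60720 − 54100 = 6620; midpoint Ī = (54100 + 60720)/2 = 57410.
η = (ΔQ/Q̄) ÷ (ΔI/Ī) = (56.5/626.65) ÷ (6620/57410) = 0.782.

0.782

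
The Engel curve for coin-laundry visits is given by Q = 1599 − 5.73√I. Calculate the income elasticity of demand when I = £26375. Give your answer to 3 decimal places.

At I = 26375: Q = 668.426.
dQ/dI = -5.73/(2√I) = -0.0176412 at this income.
η = (dQ/dI)·(I/Q) = -0.0176412 × (26375/668.426) = -0.696.

-0.696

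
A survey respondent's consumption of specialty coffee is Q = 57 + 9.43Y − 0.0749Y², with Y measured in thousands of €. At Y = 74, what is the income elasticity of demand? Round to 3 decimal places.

-0.355

At Y = 74: Q = 344.6676.
dQ/dY = 9.43 − 0.1498Y = -1.65520.
η = (dQ/dY)·(Y/Q) = -1.65520 × (74/344.6676) = -0.355.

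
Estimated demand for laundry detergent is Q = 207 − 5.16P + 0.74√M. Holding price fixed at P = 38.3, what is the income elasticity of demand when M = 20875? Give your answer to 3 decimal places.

0.460

At P = 38.3, M = 20875: Q = 116.289.
Holding P constant, ∂Q/∂M = 0.74/(2√M) = 0.00256088.
η_M = (∂Q/∂M)·(M/Q) = 0.00256088 × (20875/116.289) = 0.460.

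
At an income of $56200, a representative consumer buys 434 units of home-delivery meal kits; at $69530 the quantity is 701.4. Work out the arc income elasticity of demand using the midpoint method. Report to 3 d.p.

2.221

ΔQ = 701.4 − 434 = 267.4; midpoint Q̄ = (434 + 701.4)/2 = 567.7.
ΔI = 69530 − 56200 = 13330; midpoint Ī = (56200 + 69530)/2 = 62865.
η = (ΔQ/Q̄) ÷ (ΔI/Ī) = (267.4/567.7) ÷ (13330/62865) = 2.221.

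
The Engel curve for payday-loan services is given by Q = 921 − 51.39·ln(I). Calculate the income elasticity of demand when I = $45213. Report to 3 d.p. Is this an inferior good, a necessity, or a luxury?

-0.139 (inferior good)

At I = 45213: Q = 370.143.
dQ/dI = -51.39/I = -0.00113662 at this income.
η = (dQ/dI)·(I/Q) = -0.00113662 × (45213/370.143) = -0.139.
Since η < 0, the good is an inferior good.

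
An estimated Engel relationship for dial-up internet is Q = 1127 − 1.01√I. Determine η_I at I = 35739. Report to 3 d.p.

-0.102

At I = 35739: Q = 936.062.
dQ/dI = -1.01/(2√I) = -0.00267128 at this income.
η = (dQ/dI)·(I/Q) = -0.00267128 × (35739/936.062) = -0.102.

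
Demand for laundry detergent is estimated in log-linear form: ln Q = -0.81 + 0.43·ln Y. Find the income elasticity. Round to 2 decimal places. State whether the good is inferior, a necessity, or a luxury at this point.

In a log-linear demand, the coefficient on ln Y is the income elasticity.
So η = 0.43.
0 < η < 1 ⇒ necessity.

0.43 (necessity)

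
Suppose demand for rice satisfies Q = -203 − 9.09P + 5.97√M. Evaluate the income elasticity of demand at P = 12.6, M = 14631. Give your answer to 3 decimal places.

0.892

At P = 12.6, M = 14631: Q = 404.589.
Holding P constant, ∂Q/∂M = 5.97/(2√M) = 0.0246779.
η_M = (∂Q/∂M)·(M/Q) = 0.0246779 × (14631/404.589) = 0.892.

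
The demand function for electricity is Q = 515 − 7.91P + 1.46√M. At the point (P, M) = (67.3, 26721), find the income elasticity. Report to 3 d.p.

0.539

At P = 67.3, M = 26721: Q = 221.317.
Holding P constant, ∂Q/∂M = 1.46/(2√M) = 0.00446577.
η_M = (∂Q/∂M)·(M/Q) = 0.00446577 × (26721/221.317) = 0.539.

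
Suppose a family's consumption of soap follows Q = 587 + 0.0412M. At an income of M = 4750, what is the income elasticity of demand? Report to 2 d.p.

0.25

At M = 4750: Q = 782.700.
dQ/dM = 0.0412.
η = (dQ/dM)·(M/Q) = 0.0412 × (4750/782.700) = 0.25.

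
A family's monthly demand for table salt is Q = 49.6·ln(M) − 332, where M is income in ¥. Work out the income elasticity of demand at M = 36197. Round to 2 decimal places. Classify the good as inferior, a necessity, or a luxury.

At M = 36197: Q = 188.638.
dQ/dM = 49.6/M = 0.00137028 at this income.
η = (dQ/dM)·(M/Q) = 0.00137028 × (36197/188.638) = 0.26.
Since 0 < η < 1, the good is a necessity.

0.26 (necessity)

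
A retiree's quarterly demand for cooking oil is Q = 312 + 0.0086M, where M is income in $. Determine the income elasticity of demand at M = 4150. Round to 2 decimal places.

At M = 4150: Q = 347.690.
dQ/dM = 0.0086.
η = (dQ/dM)·(M/Q) = 0.0086 × (4150/347.690) = 0.10.

0.10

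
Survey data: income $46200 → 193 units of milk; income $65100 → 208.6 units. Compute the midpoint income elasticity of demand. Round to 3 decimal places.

0.229

ΔQ = 208.6 − 193 = 15.6; midpoint Q̄ = (193 + 208.6)/2 = 200.8.
ΔI = 65100 − 46200 = 18900; midpoint Ī = (46200 + 65100)/2 = 55650.
η = (ΔQ/Q̄) ÷ (ΔI/Ī) = (15.6/200.8) ÷ (18900/55650) = 0.229.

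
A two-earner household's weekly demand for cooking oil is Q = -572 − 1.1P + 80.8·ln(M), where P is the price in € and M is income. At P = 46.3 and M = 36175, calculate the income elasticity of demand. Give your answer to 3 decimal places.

0.359

At P = 46.3, M = 36175: Q = 225.157.
Holding P constant, ∂Q/∂M = 80.8/M = 0.00223359.
η_M = (∂Q/∂M)·(M/Q) = 0.00223359 × (36175/225.157) = 0.359.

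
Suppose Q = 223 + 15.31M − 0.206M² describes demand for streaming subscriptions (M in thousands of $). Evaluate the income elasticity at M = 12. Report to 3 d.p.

At M = 12: Q = 377.0560.
dQ/dM = 15.31 − 0.412M = 10.36600.
η = (dQ/dM)·(M/Q) = 10.36600 × (12/377.0560) = 0.330.

0.330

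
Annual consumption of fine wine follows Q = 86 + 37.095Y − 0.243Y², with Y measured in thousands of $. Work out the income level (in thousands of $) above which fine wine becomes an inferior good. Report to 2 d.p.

76.33

dQ/dY = 37.095 − 0.486Y.
The good is inferior where dQ/dY < 0. Setting dQ/dY = 0 gives Y = 37.095 / 0.486 = 76.33.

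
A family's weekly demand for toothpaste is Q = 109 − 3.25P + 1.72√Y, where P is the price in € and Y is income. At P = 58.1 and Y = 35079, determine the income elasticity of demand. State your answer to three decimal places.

At P = 58.1, Y = 35079: Q = 242.320.
Holding P constant, ∂Q/∂Y = 1.72/(2√Y) = 0.00459171.
η_Y = (∂Q/∂Y)·(Y/Q) = 0.00459171 × (35079/242.320) = 0.665.

0.665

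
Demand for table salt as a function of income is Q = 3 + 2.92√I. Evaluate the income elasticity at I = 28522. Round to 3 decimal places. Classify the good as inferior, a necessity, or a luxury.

At I = 28522: Q = 496.143.
dQ/dI = 2.92/(2√I) = 0.00864496 at this income.
η = (dQ/dI)·(I/Q) = 0.00864496 × (28522/496.143) = 0.497.
Since 0 < η < 1, the good is a necessity.

0.497 (necessity)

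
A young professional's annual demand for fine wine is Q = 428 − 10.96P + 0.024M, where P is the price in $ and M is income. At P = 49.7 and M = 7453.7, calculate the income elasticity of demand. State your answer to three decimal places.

At P = 49.7, M = 7453.7: Q = 62.177.
Holding P constant, ∂Q/∂M = 0.024.
η_M = (∂Q/∂M)·(M/Q) = 0.024 × (7453.7/62.177) = 2.877.

2.877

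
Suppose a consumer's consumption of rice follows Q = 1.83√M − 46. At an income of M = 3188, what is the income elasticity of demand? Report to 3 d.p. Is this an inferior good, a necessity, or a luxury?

0.901 (necessity)

At M = 3188: Q = 57.326.
dQ/dM = 1.83/(2√M) = 0.0162055 at this income.
η = (dQ/dM)·(M/Q) = 0.0162055 × (3188/57.326) = 0.901.
Since 0 < η < 1, the good is a necessity.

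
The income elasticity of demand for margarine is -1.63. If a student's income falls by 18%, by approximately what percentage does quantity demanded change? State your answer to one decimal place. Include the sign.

29.3%

%ΔQ ≈ η × %ΔI = -1.63 × (-18%) = 29.3%.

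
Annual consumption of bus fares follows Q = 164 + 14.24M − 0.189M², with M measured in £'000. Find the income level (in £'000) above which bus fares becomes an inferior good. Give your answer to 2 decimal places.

37.67

dQ/dM = 14.24 − 0.378M.
The good is inferior where dQ/dM < 0. Setting dQ/dM = 0 gives M = 14.24 / 0.378 = 37.67.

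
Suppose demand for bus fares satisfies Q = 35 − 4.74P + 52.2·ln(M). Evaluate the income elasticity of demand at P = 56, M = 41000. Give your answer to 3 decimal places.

At P = 56, M = 41000: Q = 323.993.
Holding P constant, ∂Q/∂M = 52.2/M = 0.00127317.
η_M = (∂Q/∂M)·(M/Q) = 0.00127317 × (41000/323.993) = 0.161.

0.161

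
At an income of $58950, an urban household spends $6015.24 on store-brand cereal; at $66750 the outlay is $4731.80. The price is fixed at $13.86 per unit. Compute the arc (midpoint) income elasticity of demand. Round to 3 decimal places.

With a constant price, Q₁ = 6015.24/13.86 = 434.000 and Q₂ = 4731.80/13.86 = 341.400 (equivalently, work directly with expenditure since P cancels).
Midpoint %ΔQ = (4731.80 − 6015.24)/5373.52 = -0.23885; midpoint %ΔI = (66750 − 58950)/62850 = 0.12411.
η = -0.23885 / 0.12411 = -1.925.

-1.925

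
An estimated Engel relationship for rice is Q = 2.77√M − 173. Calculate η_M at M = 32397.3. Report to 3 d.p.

At M = 32397.3: Q = 325.579.
dQ/dM = 2.77/(2√M) = 0.00769477 at this income.
η = (dQ/dM)·(M/Q) = 0.00769477 × (32397.3/325.579) = 0.766.

0.766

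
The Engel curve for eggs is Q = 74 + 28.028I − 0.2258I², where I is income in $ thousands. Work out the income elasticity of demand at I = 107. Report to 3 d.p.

-4.451

At I = 107: Q = 487.8118.
dQ/dI = 28.028 − 0.4516I = -20.29320.
η = (dQ/dI)·(I/Q) = -20.29320 × (107/487.8118) = -4.451.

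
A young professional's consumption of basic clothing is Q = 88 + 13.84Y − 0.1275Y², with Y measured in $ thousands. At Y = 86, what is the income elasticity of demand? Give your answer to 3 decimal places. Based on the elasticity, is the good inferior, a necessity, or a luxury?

At Y = 86: Q = 335.2500.
dQ/dY = 13.84 − 0.255Y = -8.09000.
η = (dQ/dY)·(Y/Q) = -8.09000 × (86/335.2500) = -2.075.
η < 0 ⇒ inferior good.

-2.075 (inferior good)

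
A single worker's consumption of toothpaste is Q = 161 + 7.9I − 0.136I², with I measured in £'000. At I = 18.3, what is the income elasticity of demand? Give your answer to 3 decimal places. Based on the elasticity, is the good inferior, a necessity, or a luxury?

At I = 18.3: Q = 260.0250.
dQ/dI = 7.9 − 0.272I = 2.92240.
η = (dQ/dI)·(I/Q) = 2.92240 × (18.3/260.0250) = 0.206.
0 < η < 1 ⇒ necessity.

0.206 (necessity)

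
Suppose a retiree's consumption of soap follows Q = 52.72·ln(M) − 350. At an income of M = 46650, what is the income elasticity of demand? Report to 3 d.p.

0.243

At M = 46650: Q = 216.763.
dQ/dM = 52.72/M = 0.00113012 at this income.
η = (dQ/dM)·(M/Q) = 0.00113012 × (46650/216.763) = 0.243.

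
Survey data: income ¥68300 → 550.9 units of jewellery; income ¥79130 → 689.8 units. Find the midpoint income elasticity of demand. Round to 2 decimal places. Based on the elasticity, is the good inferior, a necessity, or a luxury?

ΔQ = 689.8 − 550.9 = 138.9; midpoint Q̄ = (550.9 + 689.8)/2 = 620.35.
ΔI = 79130 − 68300 = 10830; midpoint Ī = (68300 + 79130)/2 = 73715.
η = (ΔQ/Q̄) ÷ (ΔI/Ī) = (138.9/620.35) ÷ (10830/73715) = 1.52.
η > 1 ⇒ luxury.

1.52 (luxury)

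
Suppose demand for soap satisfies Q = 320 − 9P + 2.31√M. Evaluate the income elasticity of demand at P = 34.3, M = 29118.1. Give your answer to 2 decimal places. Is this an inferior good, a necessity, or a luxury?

At P = 34.3, M = 29118.1: Q = 405.479.
Holding P constant, ∂Q/∂M = 2.31/(2√M) = 0.00676863.
η_M = (∂Q/∂M)·(M/Q) = 0.00676863 × (29118.1/405.479) = 0.49.
Since 0 < η < 1, this is a necessity.

0.49 (necessity)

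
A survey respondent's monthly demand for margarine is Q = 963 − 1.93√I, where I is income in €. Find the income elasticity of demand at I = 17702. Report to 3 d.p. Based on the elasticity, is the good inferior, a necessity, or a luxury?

At I = 17702: Q = 706.216.
dQ/dI = -1.93/(2√I) = -0.00725297 at this income.
η = (dQ/dI)·(I/Q) = -0.00725297 × (17702/706.216) = -0.182.
Since η < 0, the good is an inferior good.

-0.182 (inferior good)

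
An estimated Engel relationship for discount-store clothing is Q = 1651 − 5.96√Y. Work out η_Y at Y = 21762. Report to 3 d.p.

At Y = 21762: Q = 771.784.
dQ/dY = -5.96/(2√Y) = -0.0202007 at this income.
η = (dQ/dY)·(Y/Q) = -0.0202007 × (21762/771.784) = -0.570.

-0.570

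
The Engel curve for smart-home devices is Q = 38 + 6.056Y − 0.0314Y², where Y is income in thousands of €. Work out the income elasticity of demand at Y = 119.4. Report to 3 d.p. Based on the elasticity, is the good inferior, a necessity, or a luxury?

-0.549 (inferior good)

At Y = 119.4: Q = 313.4367.
dQ/dY = 6.056 − 0.0628Y = -1.44232.
η = (dQ/dY)·(Y/Q) = -1.44232 × (119.4/313.4367) = -0.549.
η < 0 ⇒ inferior good.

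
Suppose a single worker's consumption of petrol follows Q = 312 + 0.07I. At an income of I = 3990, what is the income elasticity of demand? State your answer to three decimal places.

At I = 3990: Q = 591.300.
dQ/dI = 0.07.
η = (dQ/dI)·(I/Q) = 0.07 × (3990/591.300) = 0.472.

0.472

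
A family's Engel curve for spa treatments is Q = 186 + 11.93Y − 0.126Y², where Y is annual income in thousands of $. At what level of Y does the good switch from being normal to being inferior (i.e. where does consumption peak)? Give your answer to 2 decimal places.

dQ/dY = 11.93 − 0.252Y.
The good is inferior where dQ/dY < 0. Setting dQ/dY = 0 gives Y = 11.93 / 0.252 = 47.34.

47.34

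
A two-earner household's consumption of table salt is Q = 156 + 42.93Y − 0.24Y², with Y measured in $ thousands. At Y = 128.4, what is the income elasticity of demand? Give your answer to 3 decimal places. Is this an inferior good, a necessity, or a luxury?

At Y = 128.4: Q = 1711.4376.
dQ/dY = 42.93 − 0.48Y = -18.70200.
η = (dQ/dY)·(Y/Q) = -18.70200 × (128.4/1711.4376) = -1.403.
η < 0 ⇒ inferior good.

-1.403 (inferior good)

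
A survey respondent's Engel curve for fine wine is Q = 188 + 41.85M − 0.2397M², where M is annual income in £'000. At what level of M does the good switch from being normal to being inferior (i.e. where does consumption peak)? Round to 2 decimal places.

dQ/dM = 41.85 − 0.4794M.
The good is inferior where dQ/dM < 0. Setting dQ/dM = 0 gives M = 41.85 / 0.4794 = 87.30.

87.30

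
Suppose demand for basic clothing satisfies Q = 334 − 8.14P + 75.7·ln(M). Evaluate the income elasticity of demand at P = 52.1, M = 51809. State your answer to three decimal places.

0.103

At P = 52.1, M = 51809: Q = 731.654.
Holding P constant, ∂Q/∂M = 75.7/M = 0.00146114.
η_M = (∂Q/∂M)·(M/Q) = 0.00146114 × (51809/731.654) = 0.103.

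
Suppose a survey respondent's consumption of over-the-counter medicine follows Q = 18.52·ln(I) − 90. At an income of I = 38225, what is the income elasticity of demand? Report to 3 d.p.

At I = 38225: Q = 105.409.
dQ/dI = 18.52/I = 0.0004845 at this income.
η = (dQ/dI)·(I/Q) = 0.0004845 × (38225/105.409) = 0.176.

0.176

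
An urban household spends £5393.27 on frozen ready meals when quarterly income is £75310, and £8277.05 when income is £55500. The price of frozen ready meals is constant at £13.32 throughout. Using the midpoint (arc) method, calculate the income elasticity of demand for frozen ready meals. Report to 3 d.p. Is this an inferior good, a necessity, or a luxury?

With a constant price, Q₁ = 5393.27/13.32 = 404.900 and Q₂ = 8277.05/13.32 = 621.400 (equivalently, work directly with expenditure since P cancels).
Midpoint %ΔQ = (8277.05 − 5393.27)/6835.16 = 0.42190; midpoint %ΔI = (55500 − 75310)/65405 = -0.30288.
η = 0.42190 / -0.30288 = -1.393.
η < 0 ⇒ inferior good.

-1.393 (inferior good)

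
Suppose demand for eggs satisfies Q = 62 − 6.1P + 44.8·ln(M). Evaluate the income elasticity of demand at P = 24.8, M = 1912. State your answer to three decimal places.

0.180

At P = 24.8, M = 1912: Q = 249.225.
Holding P constant, ∂Q/∂M = 44.8/M = 0.023431.
η_M = (∂Q/∂M)·(M/Q) = 0.023431 × (1912/249.225) = 0.180.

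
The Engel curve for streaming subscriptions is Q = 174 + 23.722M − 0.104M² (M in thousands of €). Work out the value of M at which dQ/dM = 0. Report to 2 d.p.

dQ/dM = 23.722 − 0.208M.
The good is inferior where dQ/dM < 0. Setting dQ/dM = 0 gives M = 23.722 / 0.208 = 114.05.

114.05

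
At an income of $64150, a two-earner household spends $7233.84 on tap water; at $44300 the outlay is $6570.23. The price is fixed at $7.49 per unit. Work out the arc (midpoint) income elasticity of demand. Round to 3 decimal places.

0.263

With a constant price, Q₁ = 7233.84/7.49 = 965.800 and Q₂ = 6570.23/7.49 = 877.200 (equivalently, work directly with expenditure since P cancels).
Midpoint %ΔQ = (6570.23 − 7233.84)/6902.04 = -0.09615; midpoint %ΔI = (44300 − 64150)/54225 = -0.36607.
η = -0.09615 / -0.36607 = 0.263.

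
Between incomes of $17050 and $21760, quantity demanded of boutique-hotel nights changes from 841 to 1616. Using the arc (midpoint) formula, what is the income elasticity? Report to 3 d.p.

2.599

ΔQ = 1616 − 841 = 775; midpoint Q̄ = (841 + 1616)/2 = 1228.5.
ΔI = 21760 − 17050 = 4710; midpoint Ī = (17050 + 21760)/2 = 19405.
η = (ΔQ/Q̄) ÷ (ΔI/Ī) = (775/1228.5) ÷ (4710/19405) = 2.599.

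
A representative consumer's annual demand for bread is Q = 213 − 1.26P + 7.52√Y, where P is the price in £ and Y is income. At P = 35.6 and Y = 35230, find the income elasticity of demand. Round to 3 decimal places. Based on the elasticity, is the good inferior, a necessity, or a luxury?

0.447 (necessity)

At P = 35.6, Y = 35230: Q = 1579.622.
Holding P constant, ∂Q/∂Y = 7.52/(2√Y) = 0.0200323.
η_Y = (∂Q/∂Y)·(Y/Q) = 0.0200323 × (35230/1579.622) = 0.447.
Since 0 < η < 1, this is a necessity.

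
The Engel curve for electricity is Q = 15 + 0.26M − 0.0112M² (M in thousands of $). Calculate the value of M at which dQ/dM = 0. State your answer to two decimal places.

dQ/dM = 0.26 − 0.0224M.
The good is inferior where dQ/dM < 0. Setting dQ/dM = 0 gives M = 0.26 / 0.0224 = 11.61.

11.61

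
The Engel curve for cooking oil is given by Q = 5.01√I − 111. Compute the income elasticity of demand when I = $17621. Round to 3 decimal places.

At I = 17621: Q = 554.048.
dQ/dI = 5.01/(2√I) = 0.0188709 at this income.
η = (dQ/dI)·(I/Q) = 0.0188709 × (17621/554.048) = 0.600.

0.600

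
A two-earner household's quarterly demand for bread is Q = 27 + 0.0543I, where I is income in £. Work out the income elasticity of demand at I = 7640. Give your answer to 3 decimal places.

At I = 7640: Q = 441.852.
dQ/dI = 0.0543.
η = (dQ/dI)·(I/Q) = 0.0543 × (7640/441.852) = 0.939.

0.939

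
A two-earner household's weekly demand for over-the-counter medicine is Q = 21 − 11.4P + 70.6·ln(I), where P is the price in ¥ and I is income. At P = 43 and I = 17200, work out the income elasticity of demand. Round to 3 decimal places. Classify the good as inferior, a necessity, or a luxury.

0.322 (necessity)

At P = 43, I = 17200: Q = 219.338.
Holding P constant, ∂Q/∂I = 70.6/I = 0.00410465.
η_I = (∂Q/∂I)·(I/Q) = 0.00410465 × (17200/219.338) = 0.322.
Since 0 < η < 1, this is a necessity.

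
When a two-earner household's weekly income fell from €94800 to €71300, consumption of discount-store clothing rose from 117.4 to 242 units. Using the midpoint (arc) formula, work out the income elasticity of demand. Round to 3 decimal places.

ΔQ = 242 − 117.4 = 124.6; midpoint Q̄ = (117.4 + 242)/2 = 179.7.
ΔI = 71300 − 94800 = -23500; midpoint Ī = (94800 + 71300)/2 = 83050.
η = (ΔQ/Q̄) ÷ (ΔI/Ī) = (124.6/179.7) ÷ (-23500/83050) = -2.450.

-2.450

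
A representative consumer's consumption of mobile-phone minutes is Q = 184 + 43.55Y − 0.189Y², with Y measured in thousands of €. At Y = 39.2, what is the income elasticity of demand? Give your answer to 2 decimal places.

0.70

At Y = 39.2: Q = 1600.7350.
dQ/dY = 43.55 − 0.378Y = 28.73240.
η = (dQ/dY)·(Y/Q) = 28.73240 × (39.2/1600.7350) = 0.70.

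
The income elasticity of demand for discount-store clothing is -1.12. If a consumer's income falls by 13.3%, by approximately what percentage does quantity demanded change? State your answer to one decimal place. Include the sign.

14.9%

%ΔQ ≈ η × %ΔI = -1.12 × (-13.3%) = 14.9%.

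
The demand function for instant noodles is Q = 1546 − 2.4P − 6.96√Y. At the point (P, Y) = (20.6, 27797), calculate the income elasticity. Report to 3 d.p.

At P = 20.6, Y = 27797: Q = 336.159.
Holding P constant, ∂Q/∂Y = -6.96/(2√Y) = -0.0208728.
η_Y = (∂Q/∂Y)·(Y/Q) = -0.0208728 × (27797/336.159) = -1.726.

-1.726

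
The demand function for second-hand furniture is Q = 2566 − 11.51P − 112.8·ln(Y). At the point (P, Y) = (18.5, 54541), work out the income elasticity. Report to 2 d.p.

-0.10

At P = 18.5, Y = 54541: Q = 1122.788.
Holding P constant, ∂Q/∂Y = -112.8/Y = -0.00206817.
η_Y = (∂Q/∂Y)·(Y/Q) = -0.00206817 × (54541/1122.788) = -0.10.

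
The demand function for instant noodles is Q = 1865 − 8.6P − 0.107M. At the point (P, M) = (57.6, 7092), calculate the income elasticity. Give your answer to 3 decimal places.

At P = 57.6, M = 7092: Q = 610.796.
Holding P constant, ∂Q/∂M = −0.107.
η_M = (∂Q/∂M)·(M/Q) = -0.107 × (7092/610.796) = -1.242.

-1.242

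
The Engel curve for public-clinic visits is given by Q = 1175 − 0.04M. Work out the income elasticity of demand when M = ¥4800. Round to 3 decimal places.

At M = 4800: Q = 983.000.
dQ/dM = −0.04.
η = (dQ/dM)·(M/Q) = -0.04 × (4800/983.000) = -0.195.

-0.195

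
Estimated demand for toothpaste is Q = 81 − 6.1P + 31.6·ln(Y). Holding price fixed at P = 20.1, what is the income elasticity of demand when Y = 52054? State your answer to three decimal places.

0.105

At P = 20.1, Y = 52054: Q = 301.567.
Holding P constant, ∂Q/∂Y = 31.6/Y = 0.000607062.
η_Y = (∂Q/∂Y)·(Y/Q) = 0.000607062 × (52054/301.567) = 0.105.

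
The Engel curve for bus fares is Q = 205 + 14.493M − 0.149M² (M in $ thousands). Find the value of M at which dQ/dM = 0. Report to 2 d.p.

dQ/dM = 14.493 − 0.298M.
The good is inferior where dQ/dM < 0. Setting dQ/dM = 0 gives M = 14.493 / 0.298 = 48.63.

48.63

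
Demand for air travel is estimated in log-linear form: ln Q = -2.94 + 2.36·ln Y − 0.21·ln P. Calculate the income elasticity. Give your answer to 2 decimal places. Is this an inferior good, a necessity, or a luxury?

2.36 (luxury)

In a log-linear demand, the coefficient on ln Y is the income elasticity.
So η = 2.36.
η > 1 ⇒ luxury.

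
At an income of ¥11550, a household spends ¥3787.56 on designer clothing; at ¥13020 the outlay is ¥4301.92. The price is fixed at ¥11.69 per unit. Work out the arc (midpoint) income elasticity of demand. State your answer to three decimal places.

1.063

With a constant price, Q₁ = 3787.56/11.69 = 324.000 and Q₂ = 4301.92/11.69 = 368.000 (equivalently, work directly with expenditure since P cancels).
Midpoint %ΔQ = (4301.92 − 3787.56)/4044.74 = 0.12717; midpoint %ΔI = (13020 − 11550)/12285 = 0.11966.
η = 0.12717 / 0.11966 = 1.063.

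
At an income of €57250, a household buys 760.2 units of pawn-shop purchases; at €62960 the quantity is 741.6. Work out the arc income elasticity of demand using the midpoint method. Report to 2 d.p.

ΔQ = 741.6 − 760.2 = -18.6; midpoint Q̄ = (760.2 + 741.6)/2 = 750.9.
ΔI = 62960 − 57250 = 5710; midpoint Ī = (57250 + 62960)/2 = 60105.
η = (ΔQ/Q̄) ÷ (ΔI/Ī) = (-18.6/750.9) ÷ (5710/60105) = -0.26.

-0.26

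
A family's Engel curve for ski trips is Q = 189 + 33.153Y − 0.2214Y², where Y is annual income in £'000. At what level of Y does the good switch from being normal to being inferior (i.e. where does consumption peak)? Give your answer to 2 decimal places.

74.87

dQ/dY = 33.153 − 0.4428Y.
The good is inferior where dQ/dY < 0. Setting dQ/dY = 0 gives Y = 33.153 / 0.4428 = 74.87.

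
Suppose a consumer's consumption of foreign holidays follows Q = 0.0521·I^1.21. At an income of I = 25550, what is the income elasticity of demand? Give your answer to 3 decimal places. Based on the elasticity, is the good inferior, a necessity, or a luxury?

For Q = A·I^β the income elasticity is constant and equal to β.
Here β = 1.21, so η = 1.210.
Since η > 1, the good is a luxury.

1.210 (luxury)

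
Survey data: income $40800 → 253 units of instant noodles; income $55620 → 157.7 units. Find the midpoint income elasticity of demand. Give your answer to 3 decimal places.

ΔQ = 157.7 − 253 = -95.3; midpoint Q̄ = (253 + 157.7)/2 = 205.35.
ΔI = 55620 − 40800 = 14820; midpoint Ī = (40800 + 55620)/2 = 48210.
η = (ΔQ/Q̄) ÷ (ΔI/Ī) = (-95.3/205.35) ÷ (14820/48210) = -1.510.

-1.510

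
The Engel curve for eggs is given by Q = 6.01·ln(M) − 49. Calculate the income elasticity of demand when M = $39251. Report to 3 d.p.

0.412

At M = 39251: Q = 14.572.
dQ/dM = 6.01/M = 0.000153117 at this income.
η = (dQ/dM)·(M/Q) = 0.000153117 × (39251/14.572) = 0.412.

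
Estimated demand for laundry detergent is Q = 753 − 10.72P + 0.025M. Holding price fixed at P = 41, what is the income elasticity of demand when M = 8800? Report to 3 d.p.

0.412

At P = 41, M = 8800: Q = 533.480.
Holding P constant, ∂Q/∂M = 0.025.
η_M = (∂Q/∂M)·(M/Q) = 0.025 × (8800/533.480) = 0.412.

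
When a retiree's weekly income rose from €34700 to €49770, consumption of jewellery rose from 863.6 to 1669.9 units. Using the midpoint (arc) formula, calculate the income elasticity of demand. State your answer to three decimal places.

1.784

ΔQ = 1669.9 − 863.6 = 806.3; midpoint Q̄ = (863.6 + 1669.9)/2 = 1266.75.
ΔI = 49770 − 34700 = 15070; midpoint Ī = (34700 + 49770)/2 = 42235.
η = (ΔQ/Q̄) ÷ (ΔI/Ī) = (806.3/1266.75) ÷ (15070/42235) = 1.784.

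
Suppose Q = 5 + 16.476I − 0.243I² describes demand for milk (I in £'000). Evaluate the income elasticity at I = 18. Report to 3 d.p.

0.624

At I = 18: Q = 222.8360.
dQ/dI = 16.476 − 0.486I = 7.72800.
η = (dQ/dI)·(I/Q) = 7.72800 × (18/222.8360) = 0.624.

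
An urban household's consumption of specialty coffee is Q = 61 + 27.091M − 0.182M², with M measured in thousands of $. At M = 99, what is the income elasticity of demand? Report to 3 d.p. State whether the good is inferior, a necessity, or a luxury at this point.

-0.923 (inferior good)

At M = 99: Q = 959.2270.
dQ/dM = 27.091 − 0.364M = -8.94500.
η = (dQ/dM)·(M/Q) = -8.94500 × (99/959.2270) = -0.923.
η < 0 ⇒ inferior good.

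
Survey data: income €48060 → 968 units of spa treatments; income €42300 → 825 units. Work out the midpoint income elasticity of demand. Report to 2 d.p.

ΔQ = 825 − 968 = -143; midpoint Q̄ = (968 + 825)/2 = 896.5.
ΔI = 42300 − 48060 = -5760; midpoint Ī = (48060 + 42300)/2 = 45180.
η = (ΔQ/Q̄) ÷ (ΔI/Ī) = (-143/896.5) ÷ (-5760/45180) = 1.25.

1.25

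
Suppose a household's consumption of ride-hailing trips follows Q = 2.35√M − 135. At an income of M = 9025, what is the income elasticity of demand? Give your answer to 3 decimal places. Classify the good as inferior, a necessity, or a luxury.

1.265 (luxury)

At M = 9025: Q = 88.250.
dQ/dM = 2.35/(2√M) = 0.0123684 at this income.
η = (dQ/dM)·(M/Q) = 0.0123684 × (9025/88.250) = 1.265.
Since η > 1, the good is a luxury.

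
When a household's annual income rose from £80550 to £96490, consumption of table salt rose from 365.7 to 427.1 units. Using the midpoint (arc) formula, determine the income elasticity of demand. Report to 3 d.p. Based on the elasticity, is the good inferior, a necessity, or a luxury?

ΔQ = 427.1 − 365.7 = 61.4; midpoint Q̄ = (365.7 + 427.1)/2 = 396.4.
ΔI = 96490 − 80550 = 15940; midpoint Ī = (80550 + 96490)/2 = 88520.
η = (ΔQ/Q̄) ÷ (ΔI/Ī) = (61.4/396.4) ÷ (15940/88520) = 0.860.
0 < η < 1 ⇒ necessity.

0.860 (necessity)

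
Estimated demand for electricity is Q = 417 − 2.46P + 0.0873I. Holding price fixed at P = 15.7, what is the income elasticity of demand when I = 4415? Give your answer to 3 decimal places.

At P = 15.7, I = 4415: Q = 763.808.
Holding P constant, ∂Q/∂I = 0.0873.
η_I = (∂Q/∂I)·(I/Q) = 0.0873 × (4415/763.808) = 0.505.

0.505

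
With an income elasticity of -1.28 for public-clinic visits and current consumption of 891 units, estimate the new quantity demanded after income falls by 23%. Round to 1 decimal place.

1153.3

%ΔQ ≈ η × %ΔI = -1.28 × (-23%) = 29.44%.
New Q ≈ 891 × (1 + 0.2944) = 1153.3.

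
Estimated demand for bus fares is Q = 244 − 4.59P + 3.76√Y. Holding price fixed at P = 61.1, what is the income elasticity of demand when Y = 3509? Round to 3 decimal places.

0.598

At P = 61.1, Y = 3509: Q = 186.281.
Holding P constant, ∂Q/∂Y = 3.76/(2√Y) = 0.031737.
η_Y = (∂Q/∂Y)·(Y/Q) = 0.031737 × (3509/186.281) = 0.598.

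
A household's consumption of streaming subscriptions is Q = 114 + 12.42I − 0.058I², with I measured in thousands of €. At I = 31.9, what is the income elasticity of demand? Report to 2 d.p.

At I = 31.9: Q = 451.1766.
dQ/dI = 12.42 − 0.116I = 8.71960.
η = (dQ/dI)·(I/Q) = 8.71960 × (31.9/451.1766) = 0.62.

0.62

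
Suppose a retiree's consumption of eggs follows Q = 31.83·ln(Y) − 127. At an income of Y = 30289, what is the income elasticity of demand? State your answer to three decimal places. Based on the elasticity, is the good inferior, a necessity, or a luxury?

0.158 (necessity)

At Y = 30289: Q = 201.439.
dQ/dY = 31.83/Y = 0.00105088 at this income.
η = (dQ/dY)·(Y/Q) = 0.00105088 × (30289/201.439) = 0.158.
Since 0 < η < 1, the good is a necessity.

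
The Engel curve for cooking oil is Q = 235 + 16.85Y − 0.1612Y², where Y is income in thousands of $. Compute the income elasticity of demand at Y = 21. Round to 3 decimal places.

At Y = 21: Q = 517.7608.
dQ/dY = 16.85 − 0.3224Y = 10.07960.
η = (dQ/dY)·(Y/Q) = 10.07960 × (21/517.7608) = 0.409.

0.409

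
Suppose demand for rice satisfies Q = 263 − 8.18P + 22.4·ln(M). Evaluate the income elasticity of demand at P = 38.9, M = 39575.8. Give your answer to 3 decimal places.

At P = 38.9, M = 39575.8: Q = 181.924.
Holding P constant, ∂Q/∂M = 22.4/M = 0.000566002.
η_M = (∂Q/∂M)·(M/Q) = 0.000566002 × (39575.8/181.924) = 0.123.

0.123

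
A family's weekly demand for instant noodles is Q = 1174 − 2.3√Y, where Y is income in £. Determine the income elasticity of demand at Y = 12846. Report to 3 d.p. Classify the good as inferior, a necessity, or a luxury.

At Y = 12846: Q = 913.318.
dQ/dY = -2.3/(2√Y) = -0.0101464 at this income.
η = (dQ/dY)·(Y/Q) = -0.0101464 × (12846/913.318) = -0.143.
Since η < 0, the good is an inferior good.

-0.143 (inferior good)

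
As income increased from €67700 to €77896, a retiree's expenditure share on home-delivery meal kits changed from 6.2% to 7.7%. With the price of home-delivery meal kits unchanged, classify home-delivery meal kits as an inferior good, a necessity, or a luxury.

The budget share rises as income rises, so η > 1.

luxury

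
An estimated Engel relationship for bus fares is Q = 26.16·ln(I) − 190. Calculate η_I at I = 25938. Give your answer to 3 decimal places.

0.345

At I = 25938: Q = 75.876.
dQ/dI = 26.16/I = 0.00100856 at this income.
η = (dQ/dI)·(I/Q) = 0.00100856 × (25938/75.876) = 0.345.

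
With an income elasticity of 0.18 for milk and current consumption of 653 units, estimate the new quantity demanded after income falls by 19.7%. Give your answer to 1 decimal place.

%ΔQ ≈ η × %ΔI = 0.18 × (-19.7%) = -3.546%.
New Q ≈ 653 × (1 − 0.03546) = 629.8.

629.8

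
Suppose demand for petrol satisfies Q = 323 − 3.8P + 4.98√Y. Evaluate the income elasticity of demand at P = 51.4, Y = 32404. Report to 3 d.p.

At P = 51.4, Y = 32404: Q = 1024.135.
Holding P constant, ∂Q/∂Y = 4.98/(2√Y) = 0.0138325.
η_Y = (∂Q/∂Y)·(Y/Q) = 0.0138325 × (32404/1024.135) = 0.438.

0.438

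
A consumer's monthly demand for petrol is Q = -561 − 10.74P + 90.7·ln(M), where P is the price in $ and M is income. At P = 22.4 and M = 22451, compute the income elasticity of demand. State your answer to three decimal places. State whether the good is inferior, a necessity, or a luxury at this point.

0.846 (necessity)

At P = 22.4, M = 22451: Q = 107.156.
Holding P constant, ∂Q/∂M = 90.7/M = 0.00403991.
η_M = (∂Q/∂M)·(M/Q) = 0.00403991 × (22451/107.156) = 0.846.
Since 0 < η < 1, this is a necessity.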